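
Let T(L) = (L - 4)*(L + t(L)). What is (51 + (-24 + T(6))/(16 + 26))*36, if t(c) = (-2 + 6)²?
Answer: 12972/7 ≈ 1853.1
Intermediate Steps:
t(c) = 16 (t(c) = 4² = 16)
T(L) = (-4 + L)*(16 + L) (T(L) = (L - 4)*(L + 16) = (-4 + L)*(16 + L))
(51 + (-24 + T(6))/(16 + 26))*36 = (51 + (-24 + (-64 + 6² + 12*6))/(16 + 26))*36 = (51 + (-24 + (-64 + 36 + 72))/42)*36 = (51 + (-24 + 44)*(1/42))*36 = (51 + 20*(1/42))*36 = (51 + 10/21)*36 = (1081/21)*36 = 12972/7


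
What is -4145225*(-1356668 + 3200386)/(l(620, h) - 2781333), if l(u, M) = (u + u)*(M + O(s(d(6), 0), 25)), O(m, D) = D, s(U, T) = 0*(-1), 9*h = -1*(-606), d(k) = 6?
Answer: 22927877839650/8000519 ≈ 2.8658e+6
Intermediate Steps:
h = 202/3 (h = (-1*(-606))/9 = (⅑)*606 = 202/3 ≈ 67.333)
s(U, T) = 0
l(u, M) = 2*u*(25 + M) (l(u, M) = (u + u)*(M + 25) = (2*u)*(25 + M) = 2*u*(25 + M))
-4145225*(-1356668 + 3200386)/(l(620, h) - 2781333) = -4145225*(-1356668 + 3200386)/(2*620*(25 + 202/3) - 2781333) = -4145225*1843718/(2*620*(277/3) - 2781333) = -4145225*1843718/(343480/3 - 2781333) = -4145225/((-8000519/3*1/1843718)) = -4145225/(-8000519/5531154) = -4145225*(-5531154/8000519) = 22927877839650/8000519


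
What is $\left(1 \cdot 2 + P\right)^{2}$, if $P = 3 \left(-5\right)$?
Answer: $169$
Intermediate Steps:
$P = -15$
$\left(1 \cdot 2 + P\right)^{2} = \left(1 \cdot 2 - 15\right)^{2} = \left(2 - 15\right)^{2} = \left(-13\right)^{2} = 169$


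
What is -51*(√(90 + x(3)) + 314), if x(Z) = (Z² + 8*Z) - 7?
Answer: -16014 - 102*√29 ≈ -16563.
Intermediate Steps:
x(Z) = -7 + Z² + 8*Z
-51*(√(90 + x(3)) + 314) = -51*(√(90 + (-7 + 3² + 8*3)) + 314) = -51*(√(90 + (-7 + 9 + 24)) + 314) = -51*(√(90 + 26) + 314) = -51*(√116 + 314) = -51*(2*√29 + 314) = -51*(314 + 2*√29) = -16014 - 102*√29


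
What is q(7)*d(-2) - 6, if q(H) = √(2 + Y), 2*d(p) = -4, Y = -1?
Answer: -8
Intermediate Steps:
d(p) = -2 (d(p) = (½)*(-4) = -2)
q(H) = 1 (q(H) = √(2 - 1) = √1 = 1)
q(7)*d(-2) - 6 = 1*(-2) - 6 = -2 - 6 = -8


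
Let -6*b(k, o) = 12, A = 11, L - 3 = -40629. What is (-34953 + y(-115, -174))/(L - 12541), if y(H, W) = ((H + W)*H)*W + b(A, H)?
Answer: 5817845/53167 ≈ 109.43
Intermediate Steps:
L = -40626 (L = 3 - 40629 = -40626)
b(k, o) = -2 (b(k, o) = -⅙*12 = -2)
y(H, W) = -2 + H*W*(H + W) (y(H, W) = ((H + W)*H)*W - 2 = (H*(H + W))*W - 2 = H*W*(H + W) - 2 = -2 + H*W*(H + W))
(-34953 + y(-115, -174))/(L - 12541) = (-34953 + (-2 - 115*(-174)² - 174*(-115)²))/(-40626 - 12541) = (-34953 + (-2 - 115*30276 - 174*13225))/(-53167) = (-34953 + (-2 - 3481740 - 2301150))*(-1/53167) = (-34953 - 5782892)*(-1/53167) = -5817845*(-1/53167) = 5817845/53167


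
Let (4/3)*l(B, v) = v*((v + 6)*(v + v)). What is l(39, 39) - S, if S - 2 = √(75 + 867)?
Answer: 205331/2 - √942 ≈ 1.0263e+5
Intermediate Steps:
l(B, v) = 3*v²*(6 + v)/2 (l(B, v) = 3*(v*((v + 6)*(v + v)))/4 = 3*(v*((6 + v)*(2*v)))/4 = 3*(v*(2*v*(6 + v)))/4 = 3*(2*v²*(6 + v))/4 = 3*v²*(6 + v)/2)
S = 2 + √942 (S = 2 + √(75 + 867) = 2 + √942 ≈ 32.692)
l(39, 39) - S = (3/2)*39²*(6 + 39) - (2 + √942) = (3/2)*1521*45 + (-2 - √942) = 205335/2 + (-2 - √942) = 205331/2 - √942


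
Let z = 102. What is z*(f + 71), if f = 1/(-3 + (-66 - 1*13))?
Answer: 296871/41 ≈ 7240.8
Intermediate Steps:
f = -1/82 (f = 1/(-3 + (-66 - 13)) = 1/(-3 - 79) = 1/(-82) = -1/82 ≈ -0.012195)
z*(f + 71) = 102*(-1/82 + 71) = 102*(5821/82) = 296871/41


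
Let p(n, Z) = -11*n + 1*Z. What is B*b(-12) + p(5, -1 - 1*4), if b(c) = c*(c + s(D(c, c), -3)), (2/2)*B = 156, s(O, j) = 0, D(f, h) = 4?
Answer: 22404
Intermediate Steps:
p(n, Z) = Z - 11*n (p(n, Z) = -11*n + Z = Z - 11*n)
B = 156
b(c) = c² (b(c) = c*(c + 0) = c*c = c²)
B*b(-12) + p(5, -1 - 1*4) = 156*(-12)² + ((-1 - 1*4) - 11*5) = 156*144 + ((-1 - 4) - 55) = 22464 + (-5 - 55) = 22464 - 60 = 22404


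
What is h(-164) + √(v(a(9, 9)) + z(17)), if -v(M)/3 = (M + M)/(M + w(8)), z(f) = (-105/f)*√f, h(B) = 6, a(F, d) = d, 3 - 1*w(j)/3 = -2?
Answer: 6 + √(-2601 - 7140*√17)/34 ≈ 6.0 + 5.2646*I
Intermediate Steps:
w(j) = 15 (w(j) = 9 - 3*(-2) = 9 + 6 = 15)
z(f) = -105/√f
v(M) = -6*M/(15 + M) (v(M) = -3*(M + M)/(M + 15) = -3*2*M/(15 + M) = -6*M/(15 + M))
h(-164) + √(v(a(9, 9)) + z(17)) = 6 + √(-6*9/(15 + 9) - 105*√17/17) = 6 + √(-6*9/24 - 105*√17/17) = 6 + √(-6*9*1/24 - 105*√17/17) = 6 + √(-9/4 - 105*√17/17)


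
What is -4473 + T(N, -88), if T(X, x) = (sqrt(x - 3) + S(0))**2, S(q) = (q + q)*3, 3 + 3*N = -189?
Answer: -4564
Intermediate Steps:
N = -64 (N = -1 + (1/3)*(-189) = -1 - 63 = -64)
S(q) = 6*q (S(q) = (2*q)*3 = 6*q)
T(X, x) = -3 + x (T(X, x) = (sqrt(x - 3) + 6*0)**2 = (sqrt(-3 + x) + 0)**2 = (sqrt(-3 + x))**2 = -3 + x)
-4473 + T(N, -88) = -4473 + (-3 - 88) = -4473 - 91 = -4564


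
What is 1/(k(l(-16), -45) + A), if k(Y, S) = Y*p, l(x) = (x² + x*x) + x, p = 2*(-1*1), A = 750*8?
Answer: 1/5008 ≈ 0.00019968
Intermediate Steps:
A = 6000
p = -2 (p = 2*(-1) = -2)
l(x) = x + 2*x² (l(x) = (x² + x²) + x = 2*x² + x = x + 2*x²)
k(Y, S) = -2*Y (k(Y, S) = Y*(-2) = -2*Y)
1/(k(l(-16), -45) + A) = 1/(-(-32)*(1 + 2*(-16)) + 6000) = 1/(-(-32)*(1 - 32) + 6000) = 1/(-(-32)*(-31) + 6000) = 1/(-2*496 + 6000) = 1/(-992 + 6000) = 1/5008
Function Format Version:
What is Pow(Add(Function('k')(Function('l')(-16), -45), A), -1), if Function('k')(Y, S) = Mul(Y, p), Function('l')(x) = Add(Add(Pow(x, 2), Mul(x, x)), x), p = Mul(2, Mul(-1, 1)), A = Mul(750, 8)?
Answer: Rational(1, 5008) ≈ 0.00019968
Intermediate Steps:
A = 6000
p = -2 (p = Mul(2, -1) = -2)
Function('l')(x) = Add(x, Mul(2, Pow(x, 2))) (Function('l')(x) = Add(Add(Pow(x, 2), Pow(x, 2)), x) = Add(Mul(2, Pow(x, 2)), x) = Add(x, Mul(2, Pow(x, 2))))
Function('k')(Y, S) = Mul(-2, Y) (Function('k')(Y, S) = Mul(Y, -2) = Mul(-2, Y))
Pow(Add(Function('k')(Function('l')(-16), -45), A), -1) = Pow(Add(Mul(-2, Mul(-16, Add(1, Mul(2, -16)))), 6000), -1) = Pow(Add(Mul(-2, Mul(-16, Add(1, -32))), 6000), -1) = Pow(Add(Mul(-2, Mul(-16, -31)), 6000), -1) = Pow(Add(Mul(-2, 496), 6000), -1) = Pow(Add(-992, 6000), -1) = Pow(5008, -1) = Rational(1, 5008)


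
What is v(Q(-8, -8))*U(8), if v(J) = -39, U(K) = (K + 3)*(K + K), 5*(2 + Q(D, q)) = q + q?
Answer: -6864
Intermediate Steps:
Q(D, q) = -2 + 2*q/5 (Q(D, q) = -2 + (q + q)/5 = -2 + (2*q)/5 = -2 + 2*q/5)
U(K) = 2*K*(3 + K) (U(K) = (3 + K)*(2*K) = 2*K*(3 + K))
v(Q(-8, -8))*U(8) = -78*8*(3 + 8) = -78*8*11 = -39*176 = -6864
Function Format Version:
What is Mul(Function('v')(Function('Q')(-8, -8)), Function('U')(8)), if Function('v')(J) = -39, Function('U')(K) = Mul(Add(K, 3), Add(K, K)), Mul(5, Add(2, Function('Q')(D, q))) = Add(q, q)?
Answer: -6864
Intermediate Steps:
Function('Q')(D, q) = Add(-2, Mul(Rational(2, 5), q)) (Function('Q')(D, q) = Add(-2, Mul(Rational(1, 5), Add(q, q))) = Add(-2, Mul(Rational(1, 5), Mul(2, q))) = Add(-2, Mul(Rational(2, 5), q)))
Function('U')(K) = Mul(2, K, Add(3, K)) (Function('U')(K) = Mul(Add(3, K), Mul(2, K)) = Mul(2, K, Add(3, K)))
Mul(Function('v')(Function('Q')(-8, -8)), Function('U')(8)) = Mul(-39, Mul(2, 8, Add(3, 8))) = Mul(-39, Mul(2, 8, 11)) = Mul(-39, 176) = -6864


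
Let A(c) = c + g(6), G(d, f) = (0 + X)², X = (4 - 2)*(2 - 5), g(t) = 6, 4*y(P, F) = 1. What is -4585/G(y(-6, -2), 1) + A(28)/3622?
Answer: -8302823/65196 ≈ -127.35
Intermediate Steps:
y(P, F) = ¼ (y(P, F) = (¼)*1 = ¼)
X = -6 (X = 2*(-3) = -6)
G(d, f) = 36 (G(d, f) = (0 - 6)² = (-6)² = 36)
A(c) = 6 + c (A(c) = c + 6 = 6 + c)
-4585/G(y(-6, -2), 1) + A(28)/3622 = -4585/36 + (6 + 28)/3622 = -4585*1/36 + 34*(1/3622) = -4585/36 + 17/1811 = -8302823/65196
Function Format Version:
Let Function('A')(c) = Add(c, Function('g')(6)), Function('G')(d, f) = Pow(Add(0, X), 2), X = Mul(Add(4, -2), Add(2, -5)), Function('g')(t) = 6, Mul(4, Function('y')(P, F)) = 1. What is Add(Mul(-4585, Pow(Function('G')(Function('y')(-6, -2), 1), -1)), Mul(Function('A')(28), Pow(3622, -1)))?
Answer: Rational(-8302823, 65196) ≈ -127.35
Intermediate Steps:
Function('y')(P, F) = Rational(1, 4) (Function('y')(P, F) = Mul(Rational(1, 4), 1) = Rational(1, 4))
X = -6 (X = Mul(2, -3) = -6)
Function('G')(d, f) = 36 (Function('G')(d, f) = Pow(Add(0, -6), 2) = Pow(-6, 2) = 36)
Function('A')(c) = Add(6, c) (Function('A')(c) = Add(c, 6) = Add(6, c))
Add(Mul(-4585, Pow(Function('G')(Function('y')(-6, -2), 1), -1)), Mul(Function('A')(28), Pow(3622, -1))) = Add(Mul(-4585, Pow(36, -1)), Mul(Add(6, 28), Pow(3622, -1))) = Add(Mul(-4585, Rational(1, 36)), Mul(34, Rational(1, 3622))) = Add(Rational(-4585, 36), Rational(17, 1811)) = Rational(-8302823, 65196)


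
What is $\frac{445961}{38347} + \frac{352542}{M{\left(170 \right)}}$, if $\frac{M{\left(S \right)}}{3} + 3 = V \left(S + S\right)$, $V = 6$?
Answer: $\frac{5414731915}{78112839} \approx 69.319$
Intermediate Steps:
$M{\left(S \right)} = -9 + 36 S$ ($M{\left(S \right)} = -9 + 3 \cdot 6 \left(S + S\right) = -9 + 3 \cdot 6 \cdot 2 S = -9 + 3 \cdot 12 S = -9 + 36 S$)
$\frac{445961}{38347} + \frac{352542}{M{\left(170 \right)}} = \frac{445961}{38347} + \frac{352542}{-9 + 36 \cdot 170} = 445961 \cdot \frac{1}{38347} + \frac{352542}{-9 + 6120} = \frac{445961}{38347} + \frac{352542}{6111} = \frac{445961}{38347} + 352542 \cdot \frac{1}{6111} = \frac{445961}{38347} + \frac{117514}{2037} = \frac{5414731915}{78112839}$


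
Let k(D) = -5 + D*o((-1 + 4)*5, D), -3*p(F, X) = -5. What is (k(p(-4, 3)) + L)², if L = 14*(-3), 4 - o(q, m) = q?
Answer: 38416/9 ≈ 4268.4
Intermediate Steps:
p(F, X) = 5/3 (p(F, X) = -⅓*(-5) = 5/3)
o(q, m) = 4 - q
L = -42
k(D) = -5 - 11*D (k(D) = -5 + D*(4 - (-1 + 4)*5) = -5 + D*(4 - 3*5) = -5 + D*(4 - 1*15) = -5 + D*(4 - 15) = -5 + D*(-11) = -5 - 11*D)
(k(p(-4, 3)) + L)² = ((-5 - 11*5/3) - 42)² = ((-5 - 55/3) - 42)² = (-70/3 - 42)² = (-196/3)² = 38416/9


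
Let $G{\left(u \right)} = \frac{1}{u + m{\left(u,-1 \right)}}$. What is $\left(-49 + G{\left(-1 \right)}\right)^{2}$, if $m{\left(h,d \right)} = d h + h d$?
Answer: $2304$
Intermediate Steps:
$m{\left(h,d \right)} = 2 d h$ ($m{\left(h,d \right)} = d h + d h = 2 d h$)
$G{\left(u \right)} = - \frac{1}{u}$ ($G{\left(u \right)} = \frac{1}{u + 2 \left(-1\right) u} = \frac{1}{u - 2 u} = \frac{1}{\left(-1\right) u} = - \frac{1}{u}$)
$\left(-49 + G{\left(-1 \right)}\right)^{2} = \left(-49 - \frac{1}{-1}\right)^{2} = \left(-49 - -1\right)^{2} = \left(-49 + 1\right)^{2} = \left(-48\right)^{2} = 2304$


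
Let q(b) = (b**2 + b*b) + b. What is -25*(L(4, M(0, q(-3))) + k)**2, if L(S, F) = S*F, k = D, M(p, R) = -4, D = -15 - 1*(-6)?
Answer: -15625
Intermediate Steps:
D = -9 (D = -15 + 6 = -9)
q(b) = b + 2*b**2 (q(b) = (b**2 + b**2) + b = 2*b**2 + b = b + 2*b**2)
k = -9
L(S, F) = F*S
-25*(L(4, M(0, q(-3))) + k)**2 = -25*(-4*4 - 9)**2 = -25*(-16 - 9)**2 = -25*(-25)**2 = -25*625 = -15625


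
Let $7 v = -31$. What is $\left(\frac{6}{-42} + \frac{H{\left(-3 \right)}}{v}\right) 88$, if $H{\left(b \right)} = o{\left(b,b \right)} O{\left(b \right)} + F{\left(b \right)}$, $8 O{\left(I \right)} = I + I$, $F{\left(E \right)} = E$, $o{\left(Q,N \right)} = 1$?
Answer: $\frac{13442}{217} \approx 61.945$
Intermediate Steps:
$v = - \frac{31}{7}$ ($v = \frac{1}{7} \left(-31\right) = - \frac{31}{7} \approx -4.4286$)
$O{\left(I \right)} = \frac{I}{4}$ ($O{\left(I \right)} = \frac{I + I}{8} = \frac{2 I}{8} = \frac{I}{4}$)
$H{\left(b \right)} = \frac{5 b}{4}$ ($H{\left(b \right)} = 1 \frac{b}{4} + b = \frac{b}{4} + b = \frac{5 b}{4}$)
$\left(\frac{6}{-42} + \frac{H{\left(-3 \right)}}{v}\right) 88 = \left(\frac{6}{-42} + \frac{\frac{5}{4} \left(-3\right)}{- \frac{31}{7}}\right) 88 = \left(6 \left(- \frac{1}{42}\right) - - \frac{105}{124}\right) 88 = \left(- \frac{1}{7} + \frac{105}{124}\right) 88 = \frac{611}{868} \cdot 88 = \frac{13442}{217}$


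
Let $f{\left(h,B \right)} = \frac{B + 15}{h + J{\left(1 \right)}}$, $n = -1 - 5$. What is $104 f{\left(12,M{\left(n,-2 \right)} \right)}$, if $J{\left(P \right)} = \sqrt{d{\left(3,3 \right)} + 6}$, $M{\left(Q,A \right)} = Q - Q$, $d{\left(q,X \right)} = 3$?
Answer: $104$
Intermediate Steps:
$n = -6$
$M{\left(Q,A \right)} = 0$
$J{\left(P \right)} = 3$ ($J{\left(P \right)} = \sqrt{3 + 6} = \sqrt{9} = 3$)
$f{\left(h,B \right)} = \frac{15 + B}{3 + h}$ ($f{\left(h,B \right)} = \frac{B + 15}{h + 3} = \frac{15 + B}{3 + h}$)
$104 f{\left(12,M{\left(n,-2 \right)} \right)} = 104 \frac{15 + 0}{3 + 12} = 104 \cdot \frac{1}{15} \cdot 15 = 104 \cdot 1 = 104$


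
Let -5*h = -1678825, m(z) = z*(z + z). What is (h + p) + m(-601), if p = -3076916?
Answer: -2018749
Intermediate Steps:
m(z) = 2*z**2 (m(z) = z*(2*z) = 2*z**2)
h = 335765 (h = -1/5*(-1678825) = 335765)
(h + p) + m(-601) = (335765 - 3076916) + 2*(-601)**2 = -2741151 + 2*361201 = -2741151 + 722402 = -2018749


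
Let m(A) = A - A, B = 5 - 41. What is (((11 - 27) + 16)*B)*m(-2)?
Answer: 0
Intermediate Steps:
B = -36
m(A) = 0
(((11 - 27) + 16)*B)*m(-2) = (((11 - 27) + 16)*(-36))*0 = ((-16 + 16)*(-36))*0 = (0*(-36))*0 = 0*0 = 0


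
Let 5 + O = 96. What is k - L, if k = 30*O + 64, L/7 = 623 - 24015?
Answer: 166538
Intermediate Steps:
O = 91 (O = -5 + 96 = 91)
L = -163744 (L = 7*(623 - 24015) = 7*(-23392) = -163744)
k = 2794 (k = 30*91 + 64 = 2730 + 64 = 2794)
k - L = 2794 - 1*(-163744) = 2794 + 163744 = 166538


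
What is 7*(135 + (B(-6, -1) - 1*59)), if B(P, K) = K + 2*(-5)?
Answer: 455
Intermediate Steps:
B(P, K) = -10 + K (B(P, K) = K - 10 = -10 + K)
7*(135 + (B(-6, -1) - 1*59)) = 7*(135 + ((-10 - 1) - 1*59)) = 7*(135 + (-11 - 59)) = 7*(135 - 70) = 7*65 = 455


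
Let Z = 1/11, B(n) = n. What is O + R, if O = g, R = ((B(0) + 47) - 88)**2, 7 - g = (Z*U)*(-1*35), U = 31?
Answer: 19653/11 ≈ 1786.6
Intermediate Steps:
Z = 1/11 ≈ 0.090909
g = 1162/11 (g = 7 - (1/11)*31*(-1*35) = 7 - 31*(-35)/11 = 7 - 1*(-1085/11) = 7 + 1085/11 = 1162/11 ≈ 105.64)
R = 1681 (R = ((0 + 47) - 88)**2 = (47 - 88)**2 = (-41)**2 = 1681)
O = 1162/11 ≈ 105.64
O + R = 1162/11 + 1681 = 19653/11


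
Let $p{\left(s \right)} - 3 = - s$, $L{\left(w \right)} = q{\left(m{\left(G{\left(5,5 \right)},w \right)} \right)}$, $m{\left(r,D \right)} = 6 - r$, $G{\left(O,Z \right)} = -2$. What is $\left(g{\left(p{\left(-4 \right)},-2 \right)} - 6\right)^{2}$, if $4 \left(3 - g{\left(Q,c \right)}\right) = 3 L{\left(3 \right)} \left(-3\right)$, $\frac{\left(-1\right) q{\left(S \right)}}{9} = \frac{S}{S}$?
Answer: $\frac{8649}{16} \approx 540.56$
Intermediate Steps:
$q{\left(S \right)} = -9$ ($q{\left(S \right)} = - 9 \frac{S}{S} = \left(-9\right) 1 = -9$)
$L{\left(w \right)} = -9$
$p{\left(s \right)} = 3 - s$
$g{\left(Q,c \right)} = - \frac{69}{4}$ ($g{\left(Q,c \right)} = 3 - \frac{3 \left(-9\right) \left(-3\right)}{4} = 3 - \frac{\left(-27\right) \left(-3\right)}{4} = 3 - \frac{81}{4} = - \frac{69}{4}$)
$\left(g{\left(p{\left(-4 \right)},-2 \right)} - 6\right)^{2} = \left(- \frac{69}{4} - 6\right)^{2} = \left(- \frac{93}{4}\right)^{2} = \frac{8649}{16}$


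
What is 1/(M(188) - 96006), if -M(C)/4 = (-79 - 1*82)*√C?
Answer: -48003/4569590834 - 322*√47/2284795417 ≈ -1.1471e-5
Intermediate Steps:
M(C) = 644*√C (M(C) = -4*(-79 - 1*82)*√C = -4*(-79 - 82)*√C = -(-644)*√C = 644*√C)
1/(M(188) - 96006) = 1/(644*√188 - 96006) = 1/(644*(2*√47) - 96006) = 1/(1288*√47 - 96006) = 1/(-96006 + 1288*√47)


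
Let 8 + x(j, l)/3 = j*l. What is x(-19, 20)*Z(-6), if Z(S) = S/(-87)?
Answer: -2328/29 ≈ -80.276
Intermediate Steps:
x(j, l) = -24 + 3*j*l (x(j, l) = -24 + 3*(j*l) = -24 + 3*j*l)
Z(S) = -S/87 (Z(S) = S*(-1/87) = -S/87)
x(-19, 20)*Z(-6) = (-24 + 3*(-19)*20)*(-1/87*(-6)) = (-24 - 1140)*(2/29) = -1164*2/29 = -2328/29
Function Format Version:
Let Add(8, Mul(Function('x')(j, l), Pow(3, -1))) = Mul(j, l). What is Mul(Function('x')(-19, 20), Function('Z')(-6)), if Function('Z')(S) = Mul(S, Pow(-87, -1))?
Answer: Rational(-2328, 29) ≈ -80.276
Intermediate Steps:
Function('x')(j, l) = Add(-24, Mul(3, j, l)) (Function('x')(j, l) = Add(-24, Mul(3, Mul(j, l))) = Add(-24, Mul(3, j, l)))
Function('Z')(S) = Mul(Rational(-1, 87), S) (Function('Z')(S) = Mul(S, Rational(-1, 87)) = Mul(Rational(-1, 87), S))
Mul(Function('x')(-19, 20), Function('Z')(-6)) = Mul(Add(-24, Mul(3, -19, 20)), Mul(Rational(-1, 87), -6)) = Mul(Add(-24, -1140), Rational(2, 29)) = Mul(-1164, Rational(2, 29)) = Rational(-2328, 29)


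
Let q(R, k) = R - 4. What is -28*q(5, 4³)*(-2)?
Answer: 56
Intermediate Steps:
q(R, k) = -4 + R
-28*q(5, 4³)*(-2) = -28*(-4 + 5)*(-2) = -28*1*(-2) = -28*(-2) = 56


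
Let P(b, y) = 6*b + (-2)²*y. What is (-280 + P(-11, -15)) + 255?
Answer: -151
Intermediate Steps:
P(b, y) = 4*y + 6*b (P(b, y) = 6*b + 4*y = 4*y + 6*b)
(-280 + P(-11, -15)) + 255 = (-280 + (4*(-15) + 6*(-11))) + 255 = (-280 + (-60 - 66)) + 255 = (-280 - 126) + 255 = -406 + 255 = -151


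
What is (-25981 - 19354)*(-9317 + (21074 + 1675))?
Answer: -608939720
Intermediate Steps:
(-25981 - 19354)*(-9317 + (21074 + 1675)) = -45335*(-9317 + 22749) = -45335*13432 = -608939720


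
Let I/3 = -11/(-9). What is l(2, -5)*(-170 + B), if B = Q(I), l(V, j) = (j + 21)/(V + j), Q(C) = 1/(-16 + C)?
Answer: 100688/111 ≈ 907.10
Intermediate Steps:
I = 11/3 (I = 3*(-11/(-9)) = 3*(-11*(-⅑)) = 3*(11/9) = 11/3 ≈ 3.6667)
l(V, j) = (21 + j)/(V + j)
B = -3/37 (B = 1/(-16 + 11/3) = 1/(-37/3) = -3/37 ≈ -0.081081)
l(2, -5)*(-170 + B) = ((21 - 5)/(2 - 5))*(-170 - 3/37) = (16/(-3))*(-6293/37) = -⅓*16*(-6293/37) = -16/3*(-6293/37) = 100688/111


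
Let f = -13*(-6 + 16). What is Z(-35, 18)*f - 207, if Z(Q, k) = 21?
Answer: -2937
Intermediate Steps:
f = -130 (f = -13*10 = -130)
Z(-35, 18)*f - 207 = 21*(-130) - 207 = -2730 - 207 = -2937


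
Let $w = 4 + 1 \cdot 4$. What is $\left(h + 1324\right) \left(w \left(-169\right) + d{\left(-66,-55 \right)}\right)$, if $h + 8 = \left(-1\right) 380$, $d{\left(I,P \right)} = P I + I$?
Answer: $2070432$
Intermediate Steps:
$d{\left(I,P \right)} = I + I P$ ($d{\left(I,P \right)} = I P + I = I + I P$)
$w = 8$ ($w = 4 + 4 = 8$)
$h = -388$ ($h = -8 - 380 = -388$)
$\left(h + 1324\right) \left(w \left(-169\right) + d{\left(-66,-55 \right)}\right) = \left(-388 + 1324\right) \left(8 \left(-169\right) - 66 \left(1 - 55\right)\right) = 936 \left(-1352 - -3564\right) = 936 \left(-1352 + 3564\right) = 936 \cdot 2212 = 2070432$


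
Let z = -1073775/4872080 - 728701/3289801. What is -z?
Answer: 1416559127371/3205634731216 ≈ 0.44190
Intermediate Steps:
z = -1416559127371/3205634731216 (z = -1073775*1/4872080 - 728701*1/3289801 = -214755/974416 - 728701/3289801 = -1416559127371/3205634731216 ≈ -0.44190)
-z = -1*(-1416559127371/3205634731216) = 1416559127371/3205634731216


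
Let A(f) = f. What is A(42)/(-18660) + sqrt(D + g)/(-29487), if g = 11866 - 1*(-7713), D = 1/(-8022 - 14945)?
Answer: -7/3110 - 2*sqrt(2581897844141)/677227929 ≈ -0.0069961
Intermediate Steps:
D = -1/22967 (D = 1/(-22967) = -1/22967 ≈ -4.3541e-5)
g = 19579 (g = 11866 + 7713 = 19579)
A(42)/(-18660) + sqrt(D + g)/(-29487) = 42/(-18660) + sqrt(-1/22967 + 19579)/(-29487) = 42*(-1/18660) + sqrt(449670892/22967)*(-1/29487) = -7/3110 + (2*sqrt(2581897844141)/22967)*(-1/29487) = -7/3110 - 2*sqrt(2581897844141)/677227929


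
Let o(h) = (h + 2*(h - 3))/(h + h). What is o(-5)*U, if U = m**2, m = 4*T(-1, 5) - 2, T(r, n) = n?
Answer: 3402/5 ≈ 680.40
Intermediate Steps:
m = 18 (m = 4*5 - 2 = 20 - 2 = 18)
o(h) = (-6 + 3*h)/(2*h) (o(h) = (h + 2*(-3 + h))/((2*h)) = (h + (-6 + 2*h))*(1/(2*h)) = (-6 + 3*h)*(1/(2*h)) = (-6 + 3*h)/(2*h))
U = 324 (U = 18**2 = 324)
o(-5)*U = (3/2 - 3/(-5))*324 = (3/2 - 3*(-1/5))*324 = (3/2 + 3/5)*324 = (21/10)*324 = 3402/5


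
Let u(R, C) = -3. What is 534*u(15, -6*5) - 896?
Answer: -2498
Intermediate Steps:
534*u(15, -6*5) - 896 = 534*(-3) - 896 = -1602 - 896 = -2498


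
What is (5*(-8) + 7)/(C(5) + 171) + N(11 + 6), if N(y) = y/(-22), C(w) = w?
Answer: -169/176 ≈ -0.96023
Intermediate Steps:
N(y) = -y/22 (N(y) = y*(-1/22) = -y/22)
(5*(-8) + 7)/(C(5) + 171) + N(11 + 6) = (5*(-8) + 7)/(5 + 171) - (11 + 6)/22 = (-40 + 7)/176 - 1/22*17 = -33*1/176 - 17/22 = -3/16 - 17/22 = -169/176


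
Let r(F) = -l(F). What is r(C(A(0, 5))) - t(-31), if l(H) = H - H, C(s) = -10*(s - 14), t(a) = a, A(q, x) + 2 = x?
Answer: 31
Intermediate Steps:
A(q, x) = -2 + x
C(s) = 140 - 10*s (C(s) = -10*(-14 + s) = 140 - 10*s)
l(H) = 0
r(F) = 0 (r(F) = -1*0 = 0)
r(C(A(0, 5))) - t(-31) = 0 - 1*(-31) = 0 + 31 = 31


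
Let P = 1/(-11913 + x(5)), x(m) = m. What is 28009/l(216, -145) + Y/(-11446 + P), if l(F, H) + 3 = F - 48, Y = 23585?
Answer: 3771257543021/22489329885 ≈ 167.69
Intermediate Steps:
l(F, H) = -51 + F (l(F, H) = -3 + (F - 48) = -3 + (-48 + F) = -51 + F)
P = -1/11908 (P = 1/(-11913 + 5) = 1/(-11908) = -1/11908 ≈ -8.3977e-5)
28009/l(216, -145) + Y/(-11446 + P) = 28009/(-51 + 216) + 23585/(-11446 - 1/11908) = 28009/165 + 23585/(-136298969/11908) = 28009*(1/165) + 23585*(-11908/136298969) = 28009/165 - 280850180/136298969 = 3771257543021/22489329885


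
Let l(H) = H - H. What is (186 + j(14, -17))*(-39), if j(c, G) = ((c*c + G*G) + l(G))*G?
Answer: 314301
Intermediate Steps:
l(H) = 0
j(c, G) = G*(G² + c²) (j(c, G) = ((c*c + G*G) + 0)*G = ((c² + G²) + 0)*G = ((G² + c²) + 0)*G = (G² + c²)*G = G*(G² + c²))
(186 + j(14, -17))*(-39) = (186 - 17*((-17)² + 14²))*(-39) = (186 - 17*(289 + 196))*(-39) = (186 - 17*485)*(-39) = (186 - 8245)*(-39) = -8059*(-39) = 314301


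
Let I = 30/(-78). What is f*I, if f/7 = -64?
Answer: 2240/13 ≈ 172.31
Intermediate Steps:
f = -448 (f = 7*(-64) = -448)
I = -5/13 (I = 30*(-1/78) = -5/13 ≈ -0.38462)
f*I = -448*(-5/13) = 2240/13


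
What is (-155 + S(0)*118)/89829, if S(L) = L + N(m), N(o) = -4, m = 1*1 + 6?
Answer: -209/29943 ≈ -0.0069799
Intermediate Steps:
m = 7 (m = 1 + 6 = 7)
S(L) = -4 + L (S(L) = L - 4 = -4 + L)
(-155 + S(0)*118)/89829 = (-155 + (-4 + 0)*118)/89829 = (-155 - 4*118)*(1/89829) = (-155 - 472)*(1/89829) = -627*1/89829 = -209/29943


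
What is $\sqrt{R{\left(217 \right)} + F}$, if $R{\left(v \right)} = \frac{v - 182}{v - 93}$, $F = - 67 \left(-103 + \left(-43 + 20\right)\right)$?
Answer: $\frac{\sqrt{32452133}}{62} \approx 91.882$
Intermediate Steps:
$F = 8442$ ($F = - 67 \left(-103 - 23\right) = \left(-67\right) \left(-126\right) = 8442$)
$R{\left(v \right)} = \frac{-182 + v}{-93 + v}$
$\sqrt{R{\left(217 \right)} + F} = \sqrt{\frac{-182 + 217}{-93 + 217} + 8442} = \sqrt{\frac{1}{124} \cdot 35 + 8442} = \sqrt{\frac{35}{124} + 8442} = \sqrt{\frac{1046843}{124}} = \frac{\sqrt{32452133}}{62}$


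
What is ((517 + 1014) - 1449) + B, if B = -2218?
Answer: -2136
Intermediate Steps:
((517 + 1014) - 1449) + B = ((517 + 1014) - 1449) - 2218 = (1531 - 1449) - 2218 = 82 - 2218 = -2136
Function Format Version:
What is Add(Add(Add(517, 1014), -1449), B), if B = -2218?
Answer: -2136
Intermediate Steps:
Add(Add(Add(517, 1014), -1449), B) = Add(Add(Add(517, 1014), -1449), -2218) = Add(Add(1531, -1449), -2218) = Add(82, -2218) = -2136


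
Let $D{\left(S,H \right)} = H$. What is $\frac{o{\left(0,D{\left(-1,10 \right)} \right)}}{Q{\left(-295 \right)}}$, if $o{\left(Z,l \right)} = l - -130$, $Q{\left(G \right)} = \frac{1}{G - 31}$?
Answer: $-45640$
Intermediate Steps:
$Q{\left(G \right)} = \frac{1}{-31 + G}$
$o{\left(Z,l \right)} = 130 + l$ ($o{\left(Z,l \right)} = l + 130 = 130 + l$)
$\frac{o{\left(0,D{\left(-1,10 \right)} \right)}}{Q{\left(-295 \right)}} = \frac{130 + 10}{\frac{1}{-31 - 295}} = \frac{140}{\frac{1}{-326}} = \frac{140}{- \frac{1}{326}} = 140 \left(-326\right) = -45640$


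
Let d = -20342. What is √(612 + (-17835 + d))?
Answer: I*√37565 ≈ 193.82*I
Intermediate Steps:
√(612 + (-17835 + d)) = √(612 + (-17835 - 20342)) = √(612 - 38177) = √(-37565) = I*√37565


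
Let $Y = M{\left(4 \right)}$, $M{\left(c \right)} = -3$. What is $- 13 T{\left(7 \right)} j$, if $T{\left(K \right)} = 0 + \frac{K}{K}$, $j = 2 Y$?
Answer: $78$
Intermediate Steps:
$Y = -3$
$j = -6$ ($j = 2 \left(-3\right) = -6$)
$T{\left(K \right)} = 1$ ($T{\left(K \right)} = 0 + 1 = 1$)
$- 13 T{\left(7 \right)} j = \left(-13\right) 1 \left(-6\right) = \left(-13\right) \left(-6\right) = 78$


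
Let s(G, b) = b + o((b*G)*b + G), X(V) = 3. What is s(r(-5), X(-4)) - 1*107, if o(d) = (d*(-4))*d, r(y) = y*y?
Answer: -250104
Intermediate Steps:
r(y) = y²
o(d) = -4*d² (o(d) = (-4*d)*d = -4*d²)
s(G, b) = b - 4*(G + G*b²)² (s(G, b) = b - 4*((b*G)*b + G)² = b - 4*((G*b)*b + G)² = b - 4*(G*b² + G)² = b - 4*(G + G*b²)²)
s(r(-5), X(-4)) - 1*107 = (3 - 4*((-5)²)²*(1 + 3²)²) - 1*107 = (3 - 4*25²*(1 + 9)²) - 107 = (3 - 4*625*10²) - 107 = (3 - 4*625*100) - 107 = (3 - 250000) - 107 = -249997 - 107 = -250104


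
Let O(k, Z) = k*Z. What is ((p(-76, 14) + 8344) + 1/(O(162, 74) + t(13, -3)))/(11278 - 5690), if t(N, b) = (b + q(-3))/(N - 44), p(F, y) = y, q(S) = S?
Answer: 282374273/188790072 ≈ 1.4957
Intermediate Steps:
O(k, Z) = Z*k
t(N, b) = (-3 + b)/(-44 + N) (t(N, b) = (b - 3)/(N - 44) = (-3 + b)/(-44 + N))
((p(-76, 14) + 8344) + 1/(O(162, 74) + t(13, -3)))/(11278 - 5690) = ((14 + 8344) + 1/(74*162 + (-3 - 3)/(-44 + 13)))/(11278 - 5690) = (8358 + 1/(11988 - 6/(-31)))/5588 = (8358 + 1/(11988 - 1/31*(-6)))*(1/5588) = (8358 + 1/(11988 + 6/31))*(1/5588) = (8358 + 1/(371634/31))*(1/5588) = (8358 + 31/371634)*(1/5588) = (3106117003/371634)*(1/5588) = 282374273/188790072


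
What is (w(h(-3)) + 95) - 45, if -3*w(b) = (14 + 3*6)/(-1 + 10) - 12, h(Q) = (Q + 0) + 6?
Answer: 1426/27 ≈ 52.815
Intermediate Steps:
h(Q) = 6 + Q (h(Q) = Q + 6 = 6 + Q)
w(b) = 76/27 (w(b) = -((14 + 3*6)/(-1 + 10) - 12)/3 = -((14 + 18)/9 - 12)/3 = -(32*(⅑) - 12)/3 = -(32/9 - 12)/3 = -⅓*(-76/9) = 76/27)
(w(h(-3)) + 95) - 45 = (76/27 + 95) - 45 = 2641/27 - 45 = 1426/27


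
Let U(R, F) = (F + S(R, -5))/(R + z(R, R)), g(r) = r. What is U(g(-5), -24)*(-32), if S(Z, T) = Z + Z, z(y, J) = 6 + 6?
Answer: 1088/7 ≈ 155.43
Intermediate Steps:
z(y, J) = 12
S(Z, T) = 2*Z
U(R, F) = (F + 2*R)/(12 + R) (U(R, F) = (F + 2*R)/(R + 12) = (F + 2*R)/(12 + R))
U(g(-5), -24)*(-32) = ((-24 + 2*(-5))/(12 - 5))*(-32) = ((-24 - 10)/7)*(-32) = ((1/7)*(-34))*(-32) = -34/7*(-32) = 1088/7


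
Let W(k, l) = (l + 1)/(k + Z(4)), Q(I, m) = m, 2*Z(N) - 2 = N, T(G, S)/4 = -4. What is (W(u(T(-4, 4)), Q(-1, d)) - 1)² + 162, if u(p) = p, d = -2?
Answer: 27522/169 ≈ 162.85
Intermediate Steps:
T(G, S) = -16 (T(G, S) = 4*(-4) = -16)
Z(N) = 1 + N/2
W(k, l) = (1 + l)/(3 + k) (W(k, l) = (l + 1)/(k + (1 + (½)*4)) = (1 + l)/(k + (1 + 2)) = (1 + l)/(k + 3) = (1 + l)/(3 + k))
(W(u(T(-4, 4)), Q(-1, d)) - 1)² + 162 = ((1 - 2)/(3 - 16) - 1)² + 162 = (-1/(-13) - 1)² + 162 = (-1/13*(-1) - 1)² + 162 = (1/13 - 1)² + 162 = (-12/13)² + 162 = 144/169 + 162 = 27522/169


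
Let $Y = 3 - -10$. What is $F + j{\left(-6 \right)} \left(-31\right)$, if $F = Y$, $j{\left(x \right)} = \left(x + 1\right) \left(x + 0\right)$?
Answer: $-917$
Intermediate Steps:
$Y = 13$ ($Y = 3 + 10 = 13$)
$j{\left(x \right)} = x \left(1 + x\right)$ ($j{\left(x \right)} = \left(1 + x\right) x = x \left(1 + x\right)$)
$F = 13$
$F + j{\left(-6 \right)} \left(-31\right) = 13 + - 6 \left(1 - 6\right) \left(-31\right) = 13 + \left(-6\right) \left(-5\right) \left(-31\right) = 13 + 30 \left(-31\right) = 13 - 930 = -917$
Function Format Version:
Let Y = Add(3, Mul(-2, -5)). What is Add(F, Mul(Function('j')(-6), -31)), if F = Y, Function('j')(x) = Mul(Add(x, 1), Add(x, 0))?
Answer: -917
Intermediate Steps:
Y = 13 (Y = Add(3, 10) = 13)
Function('j')(x) = Mul(x, Add(1, x)) (Function('j')(x) = Mul(Add(1, x), x) = Mul(x, Add(1, x)))
F = 13
Add(F, Mul(Function('j')(-6), -31)) = Add(13, Mul(Mul(-6, Add(1, -6)), -31)) = Add(13, Mul(Mul(-6, -5), -31)) = Add(13, Mul(30, -31)) = Add(13, -930) = -917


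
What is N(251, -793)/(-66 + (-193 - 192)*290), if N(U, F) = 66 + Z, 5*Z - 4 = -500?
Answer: 83/279290 ≈ 0.00029718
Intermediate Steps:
Z = -496/5 (Z = 4/5 + (1/5)*(-500) = 4/5 - 100 = -496/5 ≈ -99.200)
N(U, F) = -166/5 (N(U, F) = 66 - 496/5 = -166/5)
N(251, -793)/(-66 + (-193 - 192)*290) = -166/(5*(-66 + (-193 - 192)*290)) = -166/(5*(-66 - 385*290)) = -166/(5*(-66 - 111650)) = -166/5/(-111716) = -166/5*(-1/111716) = 83/279290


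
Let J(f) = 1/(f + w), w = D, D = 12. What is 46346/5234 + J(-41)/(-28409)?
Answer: 19091333570/2156044237 ≈ 8.8548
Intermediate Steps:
w = 12
J(f) = 1/(12 + f) (J(f) = 1/(f + 12) = 1/(12 + f))
46346/5234 + J(-41)/(-28409) = 46346/5234 + 1/((12 - 41)*(-28409)) = 46346*(1/5234) - 1/28409/(-29) = 23173/2617 - 1/29*(-1/28409) = 23173/2617 + 1/823861 = 19091333570/2156044237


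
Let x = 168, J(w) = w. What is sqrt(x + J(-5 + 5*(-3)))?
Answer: 2*sqrt(37) ≈ 12.166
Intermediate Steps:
sqrt(x + J(-5 + 5*(-3))) = sqrt(168 + (-5 + 5*(-3))) = sqrt(168 + (-5 - 15)) = sqrt(168 - 20) = sqrt(148) = 2*sqrt(37)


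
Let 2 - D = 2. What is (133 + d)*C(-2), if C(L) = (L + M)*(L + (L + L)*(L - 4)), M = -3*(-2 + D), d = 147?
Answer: 24640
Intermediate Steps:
D = 0 (D = 2 - 1*2 = 2 - 2 = 0)
M = 6 (M = -3*(-2 + 0) = -3*(-2) = 6)
C(L) = (6 + L)*(L + 2*L*(-4 + L)) (C(L) = (L + 6)*(L + (L + L)*(L - 4)) = (6 + L)*(L + (2*L)*(-4 + L)) = (6 + L)*(L + 2*L*(-4 + L)))
(133 + d)*C(-2) = (133 + 147)*(-2*(-42 + 2*(-2)**2 + 5*(-2))) = 280*(-2*(-42 + 2*4 - 10)) = 280*(-2*(-42 + 8 - 10)) = 280*(-2*(-44)) = 280*88 = 24640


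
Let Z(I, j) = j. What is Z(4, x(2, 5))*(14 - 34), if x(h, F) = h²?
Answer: -80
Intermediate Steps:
Z(4, x(2, 5))*(14 - 34) = 2²*(14 - 34) = 4*(-20) = -80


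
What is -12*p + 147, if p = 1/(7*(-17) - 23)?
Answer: 10443/71 ≈ 147.08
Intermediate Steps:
p = -1/142 (p = 1/(-119 - 23) = 1/(-142) = -1/142 ≈ -0.0070423)
-12*p + 147 = -12*(-1/142) + 147 = 6/71 + 147 = 10443/71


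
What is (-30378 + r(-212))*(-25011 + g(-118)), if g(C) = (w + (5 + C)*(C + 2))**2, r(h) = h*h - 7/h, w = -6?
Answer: 530016097946607/212 ≈ 2.5001e+12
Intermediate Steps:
r(h) = h**2 - 7/h
g(C) = (-6 + (2 + C)*(5 + C))**2 (g(C) = (-6 + (5 + C)*(C + 2))**2 = (-6 + (5 + C)*(2 + C))**2 = (-6 + (2 + C)*(5 + C))**2)
(-30378 + r(-212))*(-25011 + g(-118)) = (-30378 + (-7 + (-212)**3)/(-212))*(-25011 + (4 + (-118)**2 + 7*(-118))**2) = (-30378 - (-7 - 9528128)/212)*(-25011 + (4 + 13924 - 826)**2) = (-30378 - 1/212*(-9528135))*(-25011 + 13102**2) = (-30378 + 9528135/212)*(-25011 + 171662404) = (3087999/212)*171637393 = 530016097946607/212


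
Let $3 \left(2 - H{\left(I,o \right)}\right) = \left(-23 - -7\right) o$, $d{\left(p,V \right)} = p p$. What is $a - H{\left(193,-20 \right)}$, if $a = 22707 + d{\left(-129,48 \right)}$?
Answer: $\frac{118358}{3} \approx 39453.0$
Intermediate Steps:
$d{\left(p,V \right)} = p^{2}$
$H{\left(I,o \right)} = 2 + \frac{16 o}{3}$ ($H{\left(I,o \right)} = 2 - \frac{\left(-23 - -7\right) o}{3} = 2 - \frac{\left(-23 + 7\right) o}{3} = 2 - \frac{\left(-16\right) o}{3} = 2 + \frac{16 o}{3}$)
$a = 39348$ ($a = 22707 + \left(-129\right)^{2} = 22707 + 16641 = 39348$)
$a - H{\left(193,-20 \right)} = 39348 - \left(2 + \frac{16}{3} \left(-20\right)\right) = 39348 - \left(2 - \frac{320}{3}\right) = 39348 - - \frac{314}{3} = 39348 + \frac{314}{3} = \frac{118358}{3}$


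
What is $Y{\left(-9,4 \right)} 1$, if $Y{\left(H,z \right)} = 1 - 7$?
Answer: $-6$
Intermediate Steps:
$Y{\left(H,z \right)} = -6$
$Y{\left(-9,4 \right)} 1 = \left(-6\right) 1 = -6$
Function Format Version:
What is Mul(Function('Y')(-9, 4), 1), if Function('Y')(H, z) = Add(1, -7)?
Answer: -6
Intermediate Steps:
Function('Y')(H, z) = -6
Mul(Function('Y')(-9, 4), 1) = Mul(-6, 1) = -6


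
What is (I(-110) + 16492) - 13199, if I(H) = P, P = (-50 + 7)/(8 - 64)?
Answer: 184451/56 ≈ 3293.8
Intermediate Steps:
P = 43/56 (P = -43/(-56) = -43*(-1/56) = 43/56 ≈ 0.76786)
I(H) = 43/56
(I(-110) + 16492) - 13199 = (43/56 + 16492) - 13199 = 923595/56 - 13199 = 184451/56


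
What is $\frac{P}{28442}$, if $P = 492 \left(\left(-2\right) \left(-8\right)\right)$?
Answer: $\frac{3936}{14221} \approx 0.27677$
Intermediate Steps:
$P = 7872$ ($P = 492 \cdot 16 = 7872$)
$\frac{P}{28442} = \frac{7872}{28442} = 7872 \cdot \frac{1}{28442} = \frac{3936}{14221}$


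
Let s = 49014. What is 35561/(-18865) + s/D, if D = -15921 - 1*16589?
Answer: -208073722/61330115 ≈ -3.3927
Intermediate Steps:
D = -32510 (D = -15921 - 16589 = -32510)
35561/(-18865) + s/D = 35561/(-18865) + 49014/(-32510) = 35561*(-1/18865) + 49014*(-1/32510) = -35561/18865 - 24507/16255 = -208073722/61330115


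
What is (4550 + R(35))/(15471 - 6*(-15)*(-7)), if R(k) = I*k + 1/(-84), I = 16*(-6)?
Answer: 99959/1246644 ≈ 0.080182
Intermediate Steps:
I = -96
R(k) = -1/84 - 96*k (R(k) = -96*k + 1/(-84) = -96*k - 1/84 = -1/84 - 96*k)
(4550 + R(35))/(15471 - 6*(-15)*(-7)) = (4550 + (-1/84 - 96*35))/(15471 - 6*(-15)*(-7)) = (4550 + (-1/84 - 3360))/(15471 + 90*(-7)) = (4550 - 282241/84)/(15471 - 630) = (99959/84)/14841 = (99959/84)*(1/14841) = 99959/1246644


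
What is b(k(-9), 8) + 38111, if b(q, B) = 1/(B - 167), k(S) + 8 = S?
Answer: 6059648/159 ≈ 38111.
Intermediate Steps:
k(S) = -8 + S
b(q, B) = 1/(-167 + B)
b(k(-9), 8) + 38111 = 1/(-167 + 8) + 38111 = 1/(-159) + 38111 = -1/159 + 38111 = 6059648/159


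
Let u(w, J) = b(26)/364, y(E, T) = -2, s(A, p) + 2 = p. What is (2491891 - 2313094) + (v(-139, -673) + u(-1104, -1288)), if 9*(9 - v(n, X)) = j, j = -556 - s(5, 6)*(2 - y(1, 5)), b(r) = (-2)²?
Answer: 146494175/819 ≈ 1.7887e+5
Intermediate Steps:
s(A, p) = -2 + p
b(r) = 4
u(w, J) = 1/91 (u(w, J) = 4/364 = 4*(1/364) = 1/91)
j = -572 (j = -556 - (-2 + 6)*(2 - 1*(-2)) = -556 - 4*(2 + 2) = -556 - 4*4 = -556 - 1*16 = -556 - 16 = -572)
v(n, X) = 653/9 (v(n, X) = 9 - ⅑*(-572) = 9 + 572/9 = 653/9)
(2491891 - 2313094) + (v(-139, -673) + u(-1104, -1288)) = (2491891 - 2313094) + (653/9 + 1/91) = 178797 + 59432/819 = 146494175/819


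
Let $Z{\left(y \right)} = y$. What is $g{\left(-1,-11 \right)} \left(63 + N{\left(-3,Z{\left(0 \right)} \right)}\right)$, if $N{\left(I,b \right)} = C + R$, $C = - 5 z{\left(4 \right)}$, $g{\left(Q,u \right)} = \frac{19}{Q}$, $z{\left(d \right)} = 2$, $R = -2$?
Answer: $-969$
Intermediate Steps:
$C = -10$ ($C = \left(-5\right) 2 = -10$)
$N{\left(I,b \right)} = -12$ ($N{\left(I,b \right)} = -10 - 2 = -12$)
$g{\left(-1,-11 \right)} \left(63 + N{\left(-3,Z{\left(0 \right)} \right)}\right) = \frac{19}{-1} \left(63 - 12\right) = 19 \left(-1\right) 51 = \left(-19\right) 51 = -969$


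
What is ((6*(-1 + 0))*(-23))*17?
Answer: 2346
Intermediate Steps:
((6*(-1 + 0))*(-23))*17 = ((6*(-1))*(-23))*17 = -6*(-23)*17 = 138*17 = 2346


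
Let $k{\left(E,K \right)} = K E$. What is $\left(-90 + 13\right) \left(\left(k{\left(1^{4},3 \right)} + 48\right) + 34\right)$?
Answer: $-6545$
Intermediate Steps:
$k{\left(E,K \right)} = E K$
$\left(-90 + 13\right) \left(\left(k{\left(1^{4},3 \right)} + 48\right) + 34\right) = \left(-90 + 13\right) \left(\left(1^{4} \cdot 3 + 48\right) + 34\right) = - 77 \left(\left(1 \cdot 3 + 48\right) + 34\right) = - 77 \left(\left(3 + 48\right) + 34\right) = - 77 \left(51 + 34\right) = \left(-77\right) 85 = -6545$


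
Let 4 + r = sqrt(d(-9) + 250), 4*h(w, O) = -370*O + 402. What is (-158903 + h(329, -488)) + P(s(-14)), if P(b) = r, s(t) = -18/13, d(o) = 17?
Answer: -227333/2 + sqrt(267) ≈ -1.1365e+5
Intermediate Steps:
h(w, O) = 201/2 - 185*O/2 (h(w, O) = (-370*O + 402)/4 = (402 - 370*O)/4 = 201/2 - 185*O/2)
s(t) = -18/13 (s(t) = -18*1/13 = -18/13)
r = -4 + sqrt(267) (r = -4 + sqrt(17 + 250) = -4 + sqrt(267) ≈ 12.340)
P(b) = -4 + sqrt(267)
(-158903 + h(329, -488)) + P(s(-14)) = (-158903 + (201/2 - 185/2*(-488))) + (-4 + sqrt(267)) = (-158903 + (201/2 + 45140)) + (-4 + sqrt(267)) = (-158903 + 90481/2) + (-4 + sqrt(267)) = -227325/2 + (-4 + sqrt(267)) = -227333/2 + sqrt(267)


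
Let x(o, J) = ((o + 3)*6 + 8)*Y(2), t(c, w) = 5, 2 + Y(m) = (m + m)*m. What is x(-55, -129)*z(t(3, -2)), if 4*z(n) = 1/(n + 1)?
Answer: -76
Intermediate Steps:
Y(m) = -2 + 2*m**2 (Y(m) = -2 + (m + m)*m = -2 + (2*m)*m = -2 + 2*m**2)
x(o, J) = 156 + 36*o (x(o, J) = ((o + 3)*6 + 8)*(-2 + 2*2**2) = ((3 + o)*6 + 8)*(-2 + 2*4) = ((18 + 6*o) + 8)*(-2 + 8) = (26 + 6*o)*6 = 156 + 36*o)
z(n) = 1/(4*(1 + n)) (z(n) = 1/(4*(n + 1)) = 1/(4*(1 + n)))
x(-55, -129)*z(t(3, -2)) = (156 + 36*(-55))*(1/(4*(1 + 5))) = (156 - 1980)*((1/4)/6) = -456/6 = -1824*1/24 = -76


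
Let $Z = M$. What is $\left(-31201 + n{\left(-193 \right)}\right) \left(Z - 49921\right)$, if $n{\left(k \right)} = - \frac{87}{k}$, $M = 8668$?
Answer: $\frac{248413437618}{193} \approx 1.2871 \cdot 10^{9}$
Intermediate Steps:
$Z = 8668$
$\left(-31201 + n{\left(-193 \right)}\right) \left(Z - 49921\right) = \left(-31201 - \frac{87}{-193}\right) \left(8668 - 49921\right) = \left(-31201 - - \frac{87}{193}\right) \left(-41253\right) = \left(-31201 + \frac{87}{193}\right) \left(-41253\right) = \left(- \frac{6021706}{193}\right) \left(-41253\right) = \frac{248413437618}{193}$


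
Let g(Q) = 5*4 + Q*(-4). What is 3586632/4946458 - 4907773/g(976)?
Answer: 12145011748361/9606021436 ≈ 1264.3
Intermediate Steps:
g(Q) = 20 - 4*Q
3586632/4946458 - 4907773/g(976) = 3586632/4946458 - 4907773/(20 - 4*976) = 3586632*(1/4946458) - 4907773/(20 - 3904) = 1793316/2473229 - 4907773/(-3884) = 1793316/2473229 - 4907773*(-1/3884) = 1793316/2473229 + 4907773/3884 = 12145011748361/9606021436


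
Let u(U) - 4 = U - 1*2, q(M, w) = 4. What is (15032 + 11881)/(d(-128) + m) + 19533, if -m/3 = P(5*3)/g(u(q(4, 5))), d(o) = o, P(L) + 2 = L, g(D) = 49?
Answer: 121954026/6311 ≈ 19324.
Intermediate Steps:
u(U) = 2 + U (u(U) = 4 + (U - 1*2) = 4 + (U - 2) = 4 + (-2 + U) = 2 + U)
P(L) = -2 + L
m = -39/49 (m = -3*(-2 + 5*3)/49 = -3*(-2 + 15)/49 = -39/49 ≈ -0.79592)
(15032 + 11881)/(d(-128) + m) + 19533 = (15032 + 11881)/(-128 - 39/49) + 19533 = 26913/(-6311/49) + 19533 = 26913*(-49/6311) + 19533 = -1318737/6311 + 19533 = 121954026/6311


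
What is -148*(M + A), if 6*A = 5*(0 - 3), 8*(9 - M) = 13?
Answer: -1443/2 ≈ -721.50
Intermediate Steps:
M = 59/8 (M = 9 - ⅛*13 = 9 - 13/8 = 59/8 ≈ 7.3750)
A = -5/2 (A = (5*(0 - 3))/6 = (5*(-3))/6 = (⅙)*(-15) = -5/2 ≈ -2.5000)
-148*(M + A) = -148*(59/8 - 5/2) = -148*39/8 = -1443/2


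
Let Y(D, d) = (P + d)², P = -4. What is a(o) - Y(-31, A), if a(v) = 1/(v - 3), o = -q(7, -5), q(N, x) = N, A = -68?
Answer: -51841/10 ≈ -5184.1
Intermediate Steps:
Y(D, d) = (-4 + d)²
o = -7 (o = -1*7 = -7)
a(v) = 1/(-3 + v)
a(o) - Y(-31, A) = 1/(-3 - 7) - (-4 - 68)² = 1/(-10) - 1*(-72)² = -⅒ - 1*5184 = -⅒ - 5184 = -51841/10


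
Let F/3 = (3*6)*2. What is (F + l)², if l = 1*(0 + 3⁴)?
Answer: 35721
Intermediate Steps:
F = 108 (F = 3*((3*6)*2) = 3*(18*2) = 3*36 = 108)
l = 81 (l = 1*(0 + 81) = 1*81 = 81)
(F + l)² = (108 + 81)² = 189² = 35721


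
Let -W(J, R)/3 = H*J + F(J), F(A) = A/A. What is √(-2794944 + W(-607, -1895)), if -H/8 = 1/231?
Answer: 5*I*√662864587/77 ≈ 1671.8*I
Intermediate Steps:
H = -8/231 ≈ -0.034632
F(A) = 1
W(J, R) = -3 + 8*J/77 (W(J, R) = -3*(-8*J/231 + 1) = -3*(1 - 8*J/231) = -3 + 8*J/77)
√(-2794944 + W(-607, -1895)) = √(-2794944 + (-3 + (8/77)*(-607))) = √(-2794944 + (-3 - 4856/77)) = √(-2794944 - 5087/77) = √(-215215775/77) = 5*I*√662864587/77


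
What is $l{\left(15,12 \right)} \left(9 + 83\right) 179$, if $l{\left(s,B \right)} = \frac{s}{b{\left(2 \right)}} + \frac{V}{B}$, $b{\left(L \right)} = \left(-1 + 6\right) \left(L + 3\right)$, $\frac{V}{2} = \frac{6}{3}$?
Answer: $\frac{230552}{15} \approx 15370.0$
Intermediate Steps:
$V = 4$ ($V = 2 \cdot \frac{6}{3} = 2 \cdot 6 \cdot \frac{1}{3} = 2 \cdot 2 = 4$)
$b{\left(L \right)} = 15 + 5 L$ ($b{\left(L \right)} = 5 \left(3 + L\right) = 15 + 5 L$)
$l{\left(s,B \right)} = \frac{4}{B} + \frac{s}{25}$ ($l{\left(s,B \right)} = \frac{s}{15 + 5 \cdot 2} + \frac{4}{B} = \frac{s}{15 + 10} + \frac{4}{B} = \frac{s}{25} + \frac{4}{B} = \frac{4}{B} + \frac{s}{25}$)
$l{\left(15,12 \right)} \left(9 + 83\right) 179 = \left(\frac{4}{12} + \frac{1}{25} \cdot 15\right) \left(9 + 83\right) 179 = \left(4 \cdot \frac{1}{12} + \frac{3}{5}\right) 92 \cdot 179 = \left(\frac{1}{3} + \frac{3}{5}\right) 92 \cdot 179 = \frac{14}{15} \cdot 92 \cdot 179 = \frac{1288}{15} \cdot 179 = \frac{230552}{15}$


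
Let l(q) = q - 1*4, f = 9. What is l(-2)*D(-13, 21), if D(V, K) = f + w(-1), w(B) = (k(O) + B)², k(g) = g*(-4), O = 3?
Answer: -1068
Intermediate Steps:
k(g) = -4*g
w(B) = (-12 + B)² (w(B) = (-4*3 + B)² = (-12 + B)²)
l(q) = -4 + q (l(q) = q - 4 = -4 + q)
D(V, K) = 178 (D(V, K) = 9 + (-12 - 1)² = 9 + (-13)² = 9 + 169 = 178)
l(-2)*D(-13, 21) = (-4 - 2)*178 = -6*178 = -1068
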